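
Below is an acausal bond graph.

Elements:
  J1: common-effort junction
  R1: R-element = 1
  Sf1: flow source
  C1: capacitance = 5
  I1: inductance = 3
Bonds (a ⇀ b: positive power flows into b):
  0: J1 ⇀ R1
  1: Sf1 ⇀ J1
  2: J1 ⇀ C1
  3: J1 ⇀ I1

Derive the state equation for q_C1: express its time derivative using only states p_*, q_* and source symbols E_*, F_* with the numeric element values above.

β1 stroke at Sf1  (Sf1 (Sf) sets flow on bond)
β2 stroke at J1  (C1: C, integral causality)
β0 stroke at R1  (J1: bond 2 brought effort, rest push out)
β3 stroke at I1  (0-jn J1 has e-setter on 2)

dq_C1/dt = F_Sf1 - p_I1/3 - q_C1/5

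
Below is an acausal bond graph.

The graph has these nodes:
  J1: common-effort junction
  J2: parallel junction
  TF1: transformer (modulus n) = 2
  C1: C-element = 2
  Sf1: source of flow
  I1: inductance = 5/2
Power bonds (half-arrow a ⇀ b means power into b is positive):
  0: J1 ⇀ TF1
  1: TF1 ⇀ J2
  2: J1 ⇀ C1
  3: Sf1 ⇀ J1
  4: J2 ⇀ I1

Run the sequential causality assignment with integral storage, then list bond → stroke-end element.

β0 stroke→TF1
β1 stroke→J2
β2 stroke→J1
β3 stroke→Sf1
β4 stroke→I1

#3 stroke at Sf1  (Sf1: flow source, stroke at near end)
#2 stroke at J1  (prefer integral on C1)
#0 stroke at TF1  (J1: bond 2 brought effort, rest push out)
#1 stroke at J2  (TF1 one-in-one-out from 0)
#4 stroke at I1  (0-jn J2 has e-setter on 1)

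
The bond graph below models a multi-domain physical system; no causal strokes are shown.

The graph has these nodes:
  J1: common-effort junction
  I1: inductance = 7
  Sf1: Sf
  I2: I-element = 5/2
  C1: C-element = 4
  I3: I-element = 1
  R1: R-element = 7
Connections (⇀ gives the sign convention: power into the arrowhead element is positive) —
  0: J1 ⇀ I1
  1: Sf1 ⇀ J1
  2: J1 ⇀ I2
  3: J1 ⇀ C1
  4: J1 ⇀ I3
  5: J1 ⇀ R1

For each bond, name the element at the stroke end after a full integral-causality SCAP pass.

bond 0 |I1
bond 1 |Sf1
bond 2 |I2
bond 3 |J1
bond 4 |I3
bond 5 |R1

β1 |Sf1  (Sf1 fixes flow; stroke at Sf1)
β0 |I1  (prefer integral on I1)
β2 |I2  (I2: I, integral causality)
β3 |J1  (C1: C, integral causality)
β4 |I3  (J1 effort already set via bond 3)
β5 |R1  (0-jn J1 has e-setter on 3)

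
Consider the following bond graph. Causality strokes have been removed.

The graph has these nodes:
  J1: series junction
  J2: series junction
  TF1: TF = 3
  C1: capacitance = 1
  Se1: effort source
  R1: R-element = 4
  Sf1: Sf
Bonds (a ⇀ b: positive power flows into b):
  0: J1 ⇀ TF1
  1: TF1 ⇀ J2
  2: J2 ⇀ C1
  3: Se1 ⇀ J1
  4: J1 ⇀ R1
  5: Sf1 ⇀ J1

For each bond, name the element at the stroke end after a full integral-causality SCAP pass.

bond 3 |J1  (source Se1 imposes e)
bond 5 |Sf1  (Sf1 fixes flow; stroke at Sf1)
bond 0 |J1  (J1 flow already set via bond 5)
bond 4 |J1  (common-f at J1 fixed by 5)
bond 1 |TF1  (TF1: transformer flips bond 0)
bond 2 |J2  (J2: bond 1 brought flow, rest push out)

#0 stroke at J1
#1 stroke at TF1
#2 stroke at J2
#3 stroke at J1
#4 stroke at J1
#5 stroke at Sf1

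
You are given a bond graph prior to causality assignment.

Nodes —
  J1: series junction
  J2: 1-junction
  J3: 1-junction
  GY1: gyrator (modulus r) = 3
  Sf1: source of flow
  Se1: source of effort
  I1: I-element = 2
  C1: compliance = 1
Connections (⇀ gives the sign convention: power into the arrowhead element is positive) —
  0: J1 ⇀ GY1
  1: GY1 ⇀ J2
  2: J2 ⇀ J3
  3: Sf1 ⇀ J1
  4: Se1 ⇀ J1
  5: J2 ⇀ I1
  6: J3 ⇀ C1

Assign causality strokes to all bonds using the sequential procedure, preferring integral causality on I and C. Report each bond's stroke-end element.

b3 |Sf1  (Sf1: flow source, stroke at near end)
b4 |J1  (Se1 (Se) sets effort on bond)
b0 |J1  (J1: bond 3 brought flow, rest push out)
b1 |J2  (GY1 both-in/both-out from 0)
b5 |I1  (prefer integral on I1)
b2 |J2  (common-f at J2 fixed by 5)
b6 |J3  (J3 flow already set via bond 2)

b0 |J1
b1 |J2
b2 |J2
b3 |Sf1
b4 |J1
b5 |I1
b6 |J3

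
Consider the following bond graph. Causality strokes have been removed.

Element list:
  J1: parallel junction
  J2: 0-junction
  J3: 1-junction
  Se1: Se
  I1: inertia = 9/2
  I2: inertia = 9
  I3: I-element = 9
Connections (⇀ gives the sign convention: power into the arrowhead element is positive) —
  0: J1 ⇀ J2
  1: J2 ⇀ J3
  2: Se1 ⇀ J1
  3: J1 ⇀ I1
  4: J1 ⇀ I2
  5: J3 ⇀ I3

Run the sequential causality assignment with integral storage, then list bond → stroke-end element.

bond 0 stroke→J2
bond 1 stroke→J3
bond 2 stroke→J1
bond 3 stroke→I1
bond 4 stroke→I2
bond 5 stroke→I3

β2 →J1  (Se1 fixes effort; stroke away)
β0 →J2  (0-jn J1 has e-setter on 2)
β3 →I1  (common-e at J1 fixed by 2)
β4 →I2  (J1 effort already set via bond 2)
β1 →J3  (common-e at J2 fixed by 0)
β5 →I3  (only one flow-in slot at J3)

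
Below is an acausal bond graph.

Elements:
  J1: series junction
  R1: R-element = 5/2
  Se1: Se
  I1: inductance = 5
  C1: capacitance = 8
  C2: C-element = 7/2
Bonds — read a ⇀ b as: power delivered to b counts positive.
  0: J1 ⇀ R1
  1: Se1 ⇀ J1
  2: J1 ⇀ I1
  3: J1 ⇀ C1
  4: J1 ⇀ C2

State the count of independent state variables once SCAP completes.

3  (C1, C2, I1 all integral)

bond 1 →J1  (Se1 fixes effort; stroke away)
bond 2 →I1  (I1: I, integral causality)
bond 0 →J1  (common-f at J1 fixed by 2)
bond 3 →J1  (common-f at J1 fixed by 2)
bond 4 →J1  (common-f at J1 fixed by 2)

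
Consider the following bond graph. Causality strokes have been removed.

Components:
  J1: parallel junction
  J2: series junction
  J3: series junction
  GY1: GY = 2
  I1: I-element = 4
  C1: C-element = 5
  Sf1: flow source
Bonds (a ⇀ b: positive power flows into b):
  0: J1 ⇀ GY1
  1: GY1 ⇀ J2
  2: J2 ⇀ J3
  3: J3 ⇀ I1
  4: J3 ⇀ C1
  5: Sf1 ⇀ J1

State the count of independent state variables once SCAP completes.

2  (C1, I1 all integral)

b5 stroke at Sf1  (source Sf1 imposes f)
b0 stroke at J1  (J1: last free bond brings effort in)
b1 stroke at J2  (GY1 both-in/both-out from 0)
b2 stroke at J3  (J2: last free bond brings flow in)
b3 stroke at I1  (I1 outputs flow p/I1)
b4 stroke at J3  (J3 flow already set via bond 3)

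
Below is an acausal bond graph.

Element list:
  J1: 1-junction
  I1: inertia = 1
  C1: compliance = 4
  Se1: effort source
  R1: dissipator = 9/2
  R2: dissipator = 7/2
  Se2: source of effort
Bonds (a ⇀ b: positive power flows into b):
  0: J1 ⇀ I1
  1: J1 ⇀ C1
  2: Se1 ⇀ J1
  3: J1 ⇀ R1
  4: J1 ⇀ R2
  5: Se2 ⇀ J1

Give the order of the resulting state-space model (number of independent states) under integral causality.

2  (C1, I1 all integral)

b2 →J1  (Se1 (Se) sets effort on bond)
b5 →J1  (Se2 (Se) sets effort on bond)
b0 →I1  (I1: I, integral causality)
b1 →J1  (1-jn J1 has f-setter on 0)
b3 →J1  (J1: bond 0 brought flow, rest push out)
b4 →J1  (common-f at J1 fixed by 0)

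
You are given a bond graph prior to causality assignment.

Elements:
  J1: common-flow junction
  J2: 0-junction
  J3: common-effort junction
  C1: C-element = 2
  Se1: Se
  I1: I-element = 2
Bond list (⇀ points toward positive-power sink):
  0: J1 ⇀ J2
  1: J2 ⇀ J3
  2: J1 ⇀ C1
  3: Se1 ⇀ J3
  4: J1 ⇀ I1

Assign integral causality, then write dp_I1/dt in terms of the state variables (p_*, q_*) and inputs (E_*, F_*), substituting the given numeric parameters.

dp_I1/dt = -E_Se1 - q_C1/2

bond 3 stroke→J3  (Se1 fixes effort; stroke away)
bond 1 stroke→J2  (0-jn J3 has e-setter on 3)
bond 0 stroke→J1  (J2 effort already set via bond 1)
bond 2 stroke→J1  (C1 integral (e out))
bond 4 stroke→I1  (J1 needs exactly one f-in)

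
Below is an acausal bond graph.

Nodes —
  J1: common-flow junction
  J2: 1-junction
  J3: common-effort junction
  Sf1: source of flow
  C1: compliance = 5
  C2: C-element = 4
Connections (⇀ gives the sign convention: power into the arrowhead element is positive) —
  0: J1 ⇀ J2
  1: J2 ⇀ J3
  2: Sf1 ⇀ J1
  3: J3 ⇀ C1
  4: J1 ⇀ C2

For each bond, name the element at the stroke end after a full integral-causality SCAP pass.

#0 stroke at J1
#1 stroke at J2
#2 stroke at Sf1
#3 stroke at J3
#4 stroke at J1

bond 2 stroke→Sf1  (Sf1: flow source, stroke at near end)
bond 0 stroke→J1  (J1 flow already set via bond 2)
bond 4 stroke→J1  (1-jn J1 has f-setter on 2)
bond 1 stroke→J2  (1-jn J2 has f-setter on 0)
bond 3 stroke→J3  (J3: last free bond brings effort in)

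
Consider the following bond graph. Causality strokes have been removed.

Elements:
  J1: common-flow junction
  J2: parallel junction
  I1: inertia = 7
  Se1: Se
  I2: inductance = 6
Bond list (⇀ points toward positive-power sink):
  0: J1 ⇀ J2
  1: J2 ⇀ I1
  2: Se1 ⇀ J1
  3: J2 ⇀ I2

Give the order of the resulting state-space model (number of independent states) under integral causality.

bond 2 |J1  (Se1 (Se) sets effort on bond)
bond 0 |J2  (closing 1-jn rule on J1)
bond 1 |I1  (J2: bond 0 brought effort, rest push out)
bond 3 |I2  (common-e at J2 fixed by 0)

2  (I1, I2 all integral)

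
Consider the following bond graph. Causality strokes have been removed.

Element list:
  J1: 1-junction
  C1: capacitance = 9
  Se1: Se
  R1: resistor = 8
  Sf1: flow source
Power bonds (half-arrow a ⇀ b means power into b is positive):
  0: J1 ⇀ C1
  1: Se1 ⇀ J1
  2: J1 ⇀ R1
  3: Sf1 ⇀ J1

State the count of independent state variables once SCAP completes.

bond 1 |J1  (source Se1 imposes e)
bond 3 |Sf1  (Sf1 fixes flow; stroke at Sf1)
bond 0 |J1  (J1 flow already set via bond 3)
bond 2 |J1  (1-jn J1 has f-setter on 3)

1  (C1 all integral)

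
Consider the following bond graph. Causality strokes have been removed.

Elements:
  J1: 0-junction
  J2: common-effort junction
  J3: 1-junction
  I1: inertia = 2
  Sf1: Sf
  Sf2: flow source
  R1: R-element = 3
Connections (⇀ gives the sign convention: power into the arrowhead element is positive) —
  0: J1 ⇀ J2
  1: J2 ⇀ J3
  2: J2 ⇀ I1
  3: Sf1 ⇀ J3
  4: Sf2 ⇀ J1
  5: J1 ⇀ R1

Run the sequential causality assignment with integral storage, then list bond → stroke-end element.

β3 |Sf1  (Sf1 fixes flow; stroke at Sf1)
β4 |Sf2  (source Sf2 imposes f)
β1 |J3  (common-f at J3 fixed by 3)
β2 |I1  (I1 integral (f out))
β0 |J2  (only one effort-in slot at J2)
β5 |J1  (closing 0-jn rule on J1)

b0 stroke at J2
b1 stroke at J3
b2 stroke at I1
b3 stroke at Sf1
b4 stroke at Sf2
b5 stroke at J1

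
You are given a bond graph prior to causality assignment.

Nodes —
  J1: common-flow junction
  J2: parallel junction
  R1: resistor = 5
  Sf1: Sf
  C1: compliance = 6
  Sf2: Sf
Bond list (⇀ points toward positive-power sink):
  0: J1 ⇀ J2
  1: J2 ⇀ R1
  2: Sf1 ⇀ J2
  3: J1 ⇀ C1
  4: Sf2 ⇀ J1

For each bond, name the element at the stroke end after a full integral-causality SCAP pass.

#0 →J1
#1 →J2
#2 →Sf1
#3 →J1
#4 →Sf2

β2 →Sf1  (Sf1: flow source, stroke at near end)
β4 →Sf2  (Sf2 (Sf) sets flow on bond)
β0 →J1  (1-jn J1 has f-setter on 4)
β3 →J1  (J1 flow already set via bond 4)
β1 →J2  (J2 needs exactly one e-in)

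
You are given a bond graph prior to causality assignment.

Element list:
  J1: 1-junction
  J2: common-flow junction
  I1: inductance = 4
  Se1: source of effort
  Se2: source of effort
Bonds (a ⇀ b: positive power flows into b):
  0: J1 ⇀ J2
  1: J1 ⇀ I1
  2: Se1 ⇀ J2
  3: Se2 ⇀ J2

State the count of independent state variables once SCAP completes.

β2 →J2  (Se1 (Se) sets effort on bond)
β3 →J2  (Se2 fixes effort; stroke away)
β0 →J1  (closing 1-jn rule on J2)
β1 →I1  (J1 needs exactly one f-in)

1  (I1 all integral)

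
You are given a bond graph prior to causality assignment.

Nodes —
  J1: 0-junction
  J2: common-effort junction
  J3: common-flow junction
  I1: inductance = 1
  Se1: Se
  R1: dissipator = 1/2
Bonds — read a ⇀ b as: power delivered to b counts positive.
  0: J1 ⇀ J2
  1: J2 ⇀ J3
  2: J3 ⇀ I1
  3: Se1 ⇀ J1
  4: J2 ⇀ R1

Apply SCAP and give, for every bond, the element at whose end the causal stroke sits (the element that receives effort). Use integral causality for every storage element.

bond 3 stroke→J1  (Se1 fixes effort; stroke away)
bond 0 stroke→J2  (J1 effort already set via bond 3)
bond 1 stroke→J3  (J2 effort already set via bond 0)
bond 4 stroke→R1  (0-jn J2 has e-setter on 0)
bond 2 stroke→I1  (closing 1-jn rule on J3)

β0 →J2
β1 →J3
β2 →I1
β3 →J1
β4 →R1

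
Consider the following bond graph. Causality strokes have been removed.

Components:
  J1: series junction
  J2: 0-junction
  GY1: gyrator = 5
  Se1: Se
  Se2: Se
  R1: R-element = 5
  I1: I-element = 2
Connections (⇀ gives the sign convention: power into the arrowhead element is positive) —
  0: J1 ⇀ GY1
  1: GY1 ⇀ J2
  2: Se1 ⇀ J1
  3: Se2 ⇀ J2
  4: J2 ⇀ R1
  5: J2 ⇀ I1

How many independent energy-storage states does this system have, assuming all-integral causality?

β2 →J1  (Se1 (Se) sets effort on bond)
β3 →J2  (source Se2 imposes e)
β0 →GY1  (J1 needs exactly one f-in)
β1 →GY1  (J2: bond 3 brought effort, rest push out)
β4 →R1  (J2 effort already set via bond 3)
β5 →I1  (J2: bond 3 brought effort, rest push out)

1  (I1 all integral)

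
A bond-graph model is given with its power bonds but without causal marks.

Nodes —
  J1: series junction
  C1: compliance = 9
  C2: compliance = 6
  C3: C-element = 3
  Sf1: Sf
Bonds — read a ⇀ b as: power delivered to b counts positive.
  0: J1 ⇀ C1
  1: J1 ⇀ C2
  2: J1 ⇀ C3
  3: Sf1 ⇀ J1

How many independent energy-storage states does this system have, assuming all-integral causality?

β3 →Sf1  (source Sf1 imposes f)
β0 →J1  (J1 flow already set via bond 3)
β1 →J1  (J1 flow already set via bond 3)
β2 →J1  (1-jn J1 has f-setter on 3)

3  (C1, C2, C3 all integral)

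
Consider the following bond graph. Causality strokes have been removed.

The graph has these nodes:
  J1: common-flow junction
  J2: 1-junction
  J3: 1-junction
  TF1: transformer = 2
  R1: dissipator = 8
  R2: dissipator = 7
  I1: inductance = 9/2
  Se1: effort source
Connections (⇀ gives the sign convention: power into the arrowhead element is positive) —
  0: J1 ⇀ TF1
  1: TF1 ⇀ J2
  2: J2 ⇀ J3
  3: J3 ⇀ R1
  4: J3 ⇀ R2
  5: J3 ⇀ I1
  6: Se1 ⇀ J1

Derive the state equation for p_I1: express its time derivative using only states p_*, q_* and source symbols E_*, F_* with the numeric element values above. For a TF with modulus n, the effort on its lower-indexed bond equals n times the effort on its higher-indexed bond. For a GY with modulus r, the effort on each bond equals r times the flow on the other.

β6 stroke at J1  (Se1 (Se) sets effort on bond)
β0 stroke at TF1  (only one flow-in slot at J1)
β1 stroke at J2  (TF TF1: opposite of bond 0)
β2 stroke at J3  (only one flow-in slot at J2)
β5 stroke at I1  (I1: I, integral causality)
β3 stroke at J3  (J3: bond 5 brought flow, rest push out)
β4 stroke at J3  (J3: bond 5 brought flow, rest push out)

dp_I1/dt = E_Se1/2 - 10*p_I1/3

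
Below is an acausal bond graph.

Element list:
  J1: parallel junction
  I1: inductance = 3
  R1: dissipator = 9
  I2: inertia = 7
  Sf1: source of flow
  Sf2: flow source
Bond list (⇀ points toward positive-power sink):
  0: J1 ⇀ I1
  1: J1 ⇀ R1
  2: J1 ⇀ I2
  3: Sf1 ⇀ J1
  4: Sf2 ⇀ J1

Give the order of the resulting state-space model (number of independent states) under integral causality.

2  (I1, I2 all integral)

bond 3 stroke at Sf1  (Sf1 (Sf) sets flow on bond)
bond 4 stroke at Sf2  (Sf2 fixes flow; stroke at Sf2)
bond 0 stroke at I1  (prefer integral on I1)
bond 2 stroke at I2  (I2 outputs flow p/I2)
bond 1 stroke at J1  (J1: last free bond brings effort in)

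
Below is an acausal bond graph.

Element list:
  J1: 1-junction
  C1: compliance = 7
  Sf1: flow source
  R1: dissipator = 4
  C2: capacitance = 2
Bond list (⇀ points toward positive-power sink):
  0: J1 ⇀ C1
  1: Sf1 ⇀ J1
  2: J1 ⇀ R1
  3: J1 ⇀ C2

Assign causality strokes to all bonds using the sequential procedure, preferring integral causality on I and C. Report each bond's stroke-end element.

#1 →Sf1  (Sf1 fixes flow; stroke at Sf1)
#0 →J1  (J1 flow already set via bond 1)
#2 →J1  (J1: bond 1 brought flow, rest push out)
#3 →J1  (1-jn J1 has f-setter on 1)

b0 stroke→J1
b1 stroke→Sf1
b2 stroke→J1
b3 stroke→J1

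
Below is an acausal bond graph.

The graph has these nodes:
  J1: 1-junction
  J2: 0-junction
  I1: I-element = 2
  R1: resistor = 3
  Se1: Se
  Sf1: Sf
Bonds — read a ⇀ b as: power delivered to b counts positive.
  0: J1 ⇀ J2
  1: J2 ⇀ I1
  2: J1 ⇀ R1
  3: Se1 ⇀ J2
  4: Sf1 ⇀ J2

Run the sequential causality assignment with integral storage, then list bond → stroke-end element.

bond 3 stroke→J2  (Se1: effort source, stroke at far end)
bond 4 stroke→Sf1  (Sf1: flow source, stroke at near end)
bond 0 stroke→J1  (0-jn J2 has e-setter on 3)
bond 1 stroke→I1  (J2: bond 3 brought effort, rest push out)
bond 2 stroke→R1  (J1 needs exactly one f-in)

bond 0 stroke→J1
bond 1 stroke→I1
bond 2 stroke→R1
bond 3 stroke→J2
bond 4 stroke→Sf1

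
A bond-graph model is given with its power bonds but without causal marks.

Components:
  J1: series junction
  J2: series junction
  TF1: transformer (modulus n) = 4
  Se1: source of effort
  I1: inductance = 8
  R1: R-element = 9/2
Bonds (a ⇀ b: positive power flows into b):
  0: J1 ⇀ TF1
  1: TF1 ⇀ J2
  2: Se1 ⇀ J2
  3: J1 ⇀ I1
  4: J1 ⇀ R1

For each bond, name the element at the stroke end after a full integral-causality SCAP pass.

β0 |J1
β1 |TF1
β2 |J2
β3 |I1
β4 |J1

b2 →J2  (Se1 (Se) sets effort on bond)
b1 →TF1  (closing 1-jn rule on J2)
b0 →J1  (TF1 one-in-one-out from 1)
b3 →I1  (I1: I, integral causality)
b4 →J1  (J1 flow already set via bond 3)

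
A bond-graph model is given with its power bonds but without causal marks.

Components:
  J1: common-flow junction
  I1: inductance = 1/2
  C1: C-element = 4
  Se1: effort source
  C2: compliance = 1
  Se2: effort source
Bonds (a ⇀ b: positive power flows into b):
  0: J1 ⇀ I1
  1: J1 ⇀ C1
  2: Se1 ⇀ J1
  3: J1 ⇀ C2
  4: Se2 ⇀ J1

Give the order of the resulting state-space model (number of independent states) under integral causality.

3  (C1, C2, I1 all integral)

bond 2 stroke→J1  (Se1: effort source, stroke at far end)
bond 4 stroke→J1  (Se2 fixes effort; stroke away)
bond 0 stroke→I1  (I1: I, integral causality)
bond 1 stroke→J1  (J1 flow already set via bond 0)
bond 3 stroke→J1  (J1: bond 0 brought flow, rest push out)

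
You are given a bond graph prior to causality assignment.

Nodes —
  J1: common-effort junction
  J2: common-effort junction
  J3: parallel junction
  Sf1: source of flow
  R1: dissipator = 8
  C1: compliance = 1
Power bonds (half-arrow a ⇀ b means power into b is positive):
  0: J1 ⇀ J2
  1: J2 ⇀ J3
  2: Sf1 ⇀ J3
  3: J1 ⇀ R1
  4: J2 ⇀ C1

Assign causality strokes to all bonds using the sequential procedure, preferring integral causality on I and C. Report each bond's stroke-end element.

#2 stroke at Sf1  (Sf1: flow source, stroke at near end)
#1 stroke at J3  (J3: last free bond brings effort in)
#4 stroke at J2  (C1 integral (e out))
#0 stroke at J1  (J2: bond 4 brought effort, rest push out)
#3 stroke at R1  (J1: bond 0 brought effort, rest push out)

b0 |J1
b1 |J3
b2 |Sf1
b3 |R1
b4 |J2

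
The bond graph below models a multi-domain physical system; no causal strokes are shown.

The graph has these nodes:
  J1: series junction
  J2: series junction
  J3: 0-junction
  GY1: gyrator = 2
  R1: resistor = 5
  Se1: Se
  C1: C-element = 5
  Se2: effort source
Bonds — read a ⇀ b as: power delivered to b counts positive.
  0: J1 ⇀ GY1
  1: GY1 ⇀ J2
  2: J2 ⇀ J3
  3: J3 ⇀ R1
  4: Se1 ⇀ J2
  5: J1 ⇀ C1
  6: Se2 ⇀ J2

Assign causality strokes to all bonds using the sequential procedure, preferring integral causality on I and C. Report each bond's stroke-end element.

β4 →J2  (source Se1 imposes e)
β6 →J2  (source Se2 imposes e)
β5 →J1  (C1 integral (e out))
β0 →GY1  (J1: last free bond brings flow in)
β1 →GY1  (through GY1, causality inverts; strokes same side of GY1)
β2 →J2  (J2 flow already set via bond 1)
β3 →J3  (J3 needs exactly one e-in)

bond 0 stroke→GY1
bond 1 stroke→GY1
bond 2 stroke→J2
bond 3 stroke→J3
bond 4 stroke→J2
bond 5 stroke→J1
bond 6 stroke→J2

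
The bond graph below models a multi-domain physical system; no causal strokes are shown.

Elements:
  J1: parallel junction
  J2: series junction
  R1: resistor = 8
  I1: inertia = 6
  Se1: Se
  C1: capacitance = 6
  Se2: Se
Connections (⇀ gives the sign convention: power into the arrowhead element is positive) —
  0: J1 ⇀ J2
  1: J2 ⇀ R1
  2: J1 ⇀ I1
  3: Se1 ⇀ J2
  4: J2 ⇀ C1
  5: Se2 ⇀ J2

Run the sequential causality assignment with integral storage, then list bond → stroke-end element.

#3 |J2  (Se1 fixes effort; stroke away)
#5 |J2  (Se2: effort source, stroke at far end)
#2 |I1  (I1 integral (f out))
#0 |J1  (J1: last free bond brings effort in)
#1 |J2  (J2: bond 0 brought flow, rest push out)
#4 |J2  (common-f at J2 fixed by 0)

b0 stroke at J1
b1 stroke at J2
b2 stroke at I1
b3 stroke at J2
b4 stroke at J2
b5 stroke at J2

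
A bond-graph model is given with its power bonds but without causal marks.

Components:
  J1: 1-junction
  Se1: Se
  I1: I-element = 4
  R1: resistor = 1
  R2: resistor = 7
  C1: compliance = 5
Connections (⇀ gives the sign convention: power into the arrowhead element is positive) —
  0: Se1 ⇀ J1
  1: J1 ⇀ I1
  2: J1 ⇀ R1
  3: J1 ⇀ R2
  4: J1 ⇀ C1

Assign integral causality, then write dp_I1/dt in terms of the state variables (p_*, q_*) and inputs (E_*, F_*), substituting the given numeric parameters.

dp_I1/dt = E_Se1 - 2*p_I1 - q_C1/5

bond 0 →J1  (Se1 (Se) sets effort on bond)
bond 1 →I1  (prefer integral on I1)
bond 2 →J1  (1-jn J1 has f-setter on 1)
bond 3 →J1  (J1: bond 1 brought flow, rest push out)
bond 4 →J1  (1-jn J1 has f-setter on 1)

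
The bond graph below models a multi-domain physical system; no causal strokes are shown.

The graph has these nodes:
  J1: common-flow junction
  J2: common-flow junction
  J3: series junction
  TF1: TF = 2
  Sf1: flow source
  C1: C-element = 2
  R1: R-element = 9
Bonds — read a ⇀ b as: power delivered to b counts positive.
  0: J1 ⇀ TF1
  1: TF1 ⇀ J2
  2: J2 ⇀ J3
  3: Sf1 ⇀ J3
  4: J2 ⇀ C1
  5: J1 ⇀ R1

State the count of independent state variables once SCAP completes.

#3 |Sf1  (Sf1 (Sf) sets flow on bond)
#2 |J3  (1-jn J3 has f-setter on 3)
#1 |J2  (1-jn J2 has f-setter on 2)
#4 |J2  (1-jn J2 has f-setter on 2)
#0 |TF1  (TF1 one-in-one-out from 1)
#5 |J1  (1-jn J1 has f-setter on 0)

1  (C1 all integral)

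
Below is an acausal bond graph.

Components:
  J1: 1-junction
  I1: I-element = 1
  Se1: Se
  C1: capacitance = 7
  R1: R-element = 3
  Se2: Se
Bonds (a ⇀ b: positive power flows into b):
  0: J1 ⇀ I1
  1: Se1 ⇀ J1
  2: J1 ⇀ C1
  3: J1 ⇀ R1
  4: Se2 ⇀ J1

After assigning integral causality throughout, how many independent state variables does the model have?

β1 →J1  (source Se1 imposes e)
β4 →J1  (source Se2 imposes e)
β0 →I1  (I1 integral (f out))
β2 →J1  (1-jn J1 has f-setter on 0)
β3 →J1  (J1: bond 0 brought flow, rest push out)

2  (C1, I1 all integral)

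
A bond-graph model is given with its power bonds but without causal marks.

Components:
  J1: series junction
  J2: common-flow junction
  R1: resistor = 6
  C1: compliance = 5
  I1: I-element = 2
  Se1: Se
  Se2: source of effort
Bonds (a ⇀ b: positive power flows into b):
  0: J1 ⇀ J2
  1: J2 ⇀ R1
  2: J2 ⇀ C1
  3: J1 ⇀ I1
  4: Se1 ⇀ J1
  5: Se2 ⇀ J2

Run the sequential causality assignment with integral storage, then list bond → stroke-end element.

#4 →J1  (Se1 fixes effort; stroke away)
#5 →J2  (source Se2 imposes e)
#2 →J2  (C1 integral (e out))
#3 →I1  (prefer integral on I1)
#0 →J1  (common-f at J1 fixed by 3)
#1 →J2  (J2 flow already set via bond 0)

b0 →J1
b1 →J2
b2 →J2
b3 →I1
b4 →J1
b5 →J2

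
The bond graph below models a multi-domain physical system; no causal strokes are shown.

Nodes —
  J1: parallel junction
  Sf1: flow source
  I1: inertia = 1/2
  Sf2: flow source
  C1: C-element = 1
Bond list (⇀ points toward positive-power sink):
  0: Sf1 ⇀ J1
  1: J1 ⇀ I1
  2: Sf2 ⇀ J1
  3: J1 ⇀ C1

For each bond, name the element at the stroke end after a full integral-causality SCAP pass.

β0 →Sf1
β1 →I1
β2 →Sf2
β3 →J1

#0 |Sf1  (Sf1 fixes flow; stroke at Sf1)
#2 |Sf2  (Sf2 fixes flow; stroke at Sf2)
#1 |I1  (I1 integral (f out))
#3 |J1  (closing 0-jn rule on J1)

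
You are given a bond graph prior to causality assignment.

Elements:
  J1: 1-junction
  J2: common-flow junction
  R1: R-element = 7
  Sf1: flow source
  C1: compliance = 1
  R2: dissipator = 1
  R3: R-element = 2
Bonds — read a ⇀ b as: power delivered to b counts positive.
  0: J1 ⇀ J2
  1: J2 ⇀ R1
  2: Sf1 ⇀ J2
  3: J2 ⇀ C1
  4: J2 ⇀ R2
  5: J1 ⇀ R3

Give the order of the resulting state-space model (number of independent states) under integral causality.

1  (C1 all integral)

bond 2 |Sf1  (Sf1 (Sf) sets flow on bond)
bond 0 |J2  (common-f at J2 fixed by 2)
bond 1 |J2  (J2: bond 2 brought flow, rest push out)
bond 3 |J2  (1-jn J2 has f-setter on 2)
bond 4 |J2  (J2: bond 2 brought flow, rest push out)
bond 5 |J1  (J1: bond 0 brought flow, rest push out)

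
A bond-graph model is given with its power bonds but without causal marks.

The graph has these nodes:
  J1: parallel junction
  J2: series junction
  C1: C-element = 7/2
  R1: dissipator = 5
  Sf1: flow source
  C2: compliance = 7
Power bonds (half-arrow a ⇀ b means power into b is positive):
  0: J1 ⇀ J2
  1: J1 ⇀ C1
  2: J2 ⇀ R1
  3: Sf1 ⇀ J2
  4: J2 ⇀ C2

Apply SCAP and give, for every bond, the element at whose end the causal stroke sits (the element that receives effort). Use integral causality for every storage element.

bond 3 stroke at Sf1  (Sf1 fixes flow; stroke at Sf1)
bond 0 stroke at J2  (J2: bond 3 brought flow, rest push out)
bond 2 stroke at J2  (common-f at J2 fixed by 3)
bond 4 stroke at J2  (J2: bond 3 brought flow, rest push out)
bond 1 stroke at J1  (only one effort-in slot at J1)

#0 |J2
#1 |J1
#2 |J2
#3 |Sf1
#4 |J2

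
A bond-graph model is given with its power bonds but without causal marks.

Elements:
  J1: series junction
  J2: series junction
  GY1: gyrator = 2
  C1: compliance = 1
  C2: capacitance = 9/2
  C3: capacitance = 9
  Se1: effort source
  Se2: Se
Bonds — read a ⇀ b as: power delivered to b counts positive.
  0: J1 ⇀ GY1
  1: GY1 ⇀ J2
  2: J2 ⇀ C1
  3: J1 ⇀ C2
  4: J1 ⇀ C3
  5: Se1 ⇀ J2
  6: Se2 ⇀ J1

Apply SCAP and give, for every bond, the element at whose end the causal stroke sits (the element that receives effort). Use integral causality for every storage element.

bond 5 →J2  (Se1 fixes effort; stroke away)
bond 6 →J1  (Se2: effort source, stroke at far end)
bond 2 →J2  (C1 integral (e out))
bond 1 →GY1  (only one flow-in slot at J2)
bond 0 →GY1  (GY1 both-in/both-out from 1)
bond 3 →J1  (J1: bond 0 brought flow, rest push out)
bond 4 →J1  (1-jn J1 has f-setter on 0)

β0 |GY1
β1 |GY1
β2 |J2
β3 |J1
β4 |J1
β5 |J2
β6 |J1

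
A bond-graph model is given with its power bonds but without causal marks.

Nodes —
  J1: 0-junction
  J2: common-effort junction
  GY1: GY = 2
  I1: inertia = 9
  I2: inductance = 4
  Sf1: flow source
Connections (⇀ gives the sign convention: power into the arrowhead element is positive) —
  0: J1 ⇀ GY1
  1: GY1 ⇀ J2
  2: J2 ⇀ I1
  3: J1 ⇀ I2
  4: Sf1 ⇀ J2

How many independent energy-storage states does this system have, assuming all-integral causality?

b4 |Sf1  (Sf1 fixes flow; stroke at Sf1)
b2 |I1  (prefer integral on I1)
b1 |J2  (J2 needs exactly one e-in)
b0 |J1  (through GY1, causality inverts; strokes same side of GY1)
b3 |I2  (0-jn J1 has e-setter on 0)

2  (I1, I2 all integral)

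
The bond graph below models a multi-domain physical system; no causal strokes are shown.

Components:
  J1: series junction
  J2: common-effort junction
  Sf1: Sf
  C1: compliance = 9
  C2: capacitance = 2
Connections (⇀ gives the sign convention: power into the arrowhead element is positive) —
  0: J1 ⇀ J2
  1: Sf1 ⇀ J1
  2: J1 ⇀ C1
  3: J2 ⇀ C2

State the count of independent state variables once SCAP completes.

2  (C1, C2 all integral)

b1 stroke at Sf1  (Sf1 fixes flow; stroke at Sf1)
b0 stroke at J1  (1-jn J1 has f-setter on 1)
b2 stroke at J1  (common-f at J1 fixed by 1)
b3 stroke at J2  (only one effort-in slot at J2)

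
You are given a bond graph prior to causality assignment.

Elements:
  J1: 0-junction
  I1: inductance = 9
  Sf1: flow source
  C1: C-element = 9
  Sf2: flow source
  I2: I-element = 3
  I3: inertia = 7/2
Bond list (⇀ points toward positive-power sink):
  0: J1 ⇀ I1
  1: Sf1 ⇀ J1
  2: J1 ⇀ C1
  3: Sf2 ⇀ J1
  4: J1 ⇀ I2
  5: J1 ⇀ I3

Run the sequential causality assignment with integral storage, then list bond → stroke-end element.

bond 1 stroke→Sf1  (source Sf1 imposes f)
bond 3 stroke→Sf2  (Sf2 fixes flow; stroke at Sf2)
bond 0 stroke→I1  (I1 outputs flow p/I1)
bond 2 stroke→J1  (C1 outputs effort q/C1)
bond 4 stroke→I2  (J1 effort already set via bond 2)
bond 5 stroke→I3  (0-jn J1 has e-setter on 2)

β0 →I1
β1 →Sf1
β2 →J1
β3 →Sf2
β4 →I2
β5 →I3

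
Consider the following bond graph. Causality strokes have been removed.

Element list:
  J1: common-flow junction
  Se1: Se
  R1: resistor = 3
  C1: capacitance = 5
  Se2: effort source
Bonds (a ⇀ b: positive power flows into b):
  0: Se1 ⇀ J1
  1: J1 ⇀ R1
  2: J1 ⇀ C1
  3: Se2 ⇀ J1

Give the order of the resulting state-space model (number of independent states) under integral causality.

1  (C1 all integral)

b0 |J1  (source Se1 imposes e)
b3 |J1  (Se2 fixes effort; stroke away)
b2 |J1  (prefer integral on C1)
b1 |R1  (closing 1-jn rule on J1)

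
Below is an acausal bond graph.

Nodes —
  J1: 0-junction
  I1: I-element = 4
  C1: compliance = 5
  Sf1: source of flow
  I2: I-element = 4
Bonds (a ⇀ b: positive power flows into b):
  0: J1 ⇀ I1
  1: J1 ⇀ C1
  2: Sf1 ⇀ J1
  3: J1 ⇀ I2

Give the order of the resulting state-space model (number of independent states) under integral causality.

3  (C1, I1, I2 all integral)

#2 stroke→Sf1  (source Sf1 imposes f)
#0 stroke→I1  (I1 integral (f out))
#1 stroke→J1  (C1 integral (e out))
#3 stroke→I2  (0-jn J1 has e-setter on 1)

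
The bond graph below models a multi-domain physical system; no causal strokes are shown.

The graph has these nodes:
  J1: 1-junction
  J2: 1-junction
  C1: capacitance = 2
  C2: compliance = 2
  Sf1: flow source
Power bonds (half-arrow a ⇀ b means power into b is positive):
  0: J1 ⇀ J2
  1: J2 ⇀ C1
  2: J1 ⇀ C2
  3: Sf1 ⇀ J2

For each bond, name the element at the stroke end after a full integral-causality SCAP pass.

bond 3 →Sf1  (Sf1: flow source, stroke at near end)
bond 0 →J2  (common-f at J2 fixed by 3)
bond 1 →J2  (J2 flow already set via bond 3)
bond 2 →J1  (J1: bond 0 brought flow, rest push out)

β0 stroke at J2
β1 stroke at J2
β2 stroke at J1
β3 stroke at Sf1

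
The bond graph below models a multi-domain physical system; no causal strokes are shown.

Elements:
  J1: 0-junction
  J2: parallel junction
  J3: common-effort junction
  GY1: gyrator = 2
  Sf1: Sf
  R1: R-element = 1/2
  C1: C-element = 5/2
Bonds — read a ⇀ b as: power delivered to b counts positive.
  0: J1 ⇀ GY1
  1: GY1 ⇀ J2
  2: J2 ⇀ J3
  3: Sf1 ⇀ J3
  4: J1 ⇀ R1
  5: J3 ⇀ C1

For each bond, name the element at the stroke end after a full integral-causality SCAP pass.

β0 →GY1
β1 →GY1
β2 →J2
β3 →Sf1
β4 →J1
β5 →J3

#3 stroke→Sf1  (source Sf1 imposes f)
#5 stroke→J3  (C1 outputs effort q/C1)
#2 stroke→J2  (common-e at J3 fixed by 5)
#1 stroke→GY1  (J2: bond 2 brought effort, rest push out)
#0 stroke→GY1  (GY GY1: same side as bond 1)
#4 stroke→J1  (J1: last free bond brings effort in)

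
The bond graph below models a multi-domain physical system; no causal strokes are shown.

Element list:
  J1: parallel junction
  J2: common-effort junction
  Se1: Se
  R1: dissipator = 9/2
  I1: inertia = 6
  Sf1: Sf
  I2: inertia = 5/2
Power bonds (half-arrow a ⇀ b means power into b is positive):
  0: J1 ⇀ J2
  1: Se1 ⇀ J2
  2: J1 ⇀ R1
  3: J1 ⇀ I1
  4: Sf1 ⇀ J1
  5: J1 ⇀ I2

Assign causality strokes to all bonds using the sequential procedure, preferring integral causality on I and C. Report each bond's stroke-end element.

β0 →J1
β1 →J2
β2 →R1
β3 →I1
β4 →Sf1
β5 →I2

b1 stroke→J2  (source Se1 imposes e)
b4 stroke→Sf1  (Sf1 (Sf) sets flow on bond)
b0 stroke→J1  (0-jn J2 has e-setter on 1)
b2 stroke→R1  (J1 effort already set via bond 0)
b3 stroke→I1  (0-jn J1 has e-setter on 0)
b5 stroke→I2  (common-e at J1 fixed by 0)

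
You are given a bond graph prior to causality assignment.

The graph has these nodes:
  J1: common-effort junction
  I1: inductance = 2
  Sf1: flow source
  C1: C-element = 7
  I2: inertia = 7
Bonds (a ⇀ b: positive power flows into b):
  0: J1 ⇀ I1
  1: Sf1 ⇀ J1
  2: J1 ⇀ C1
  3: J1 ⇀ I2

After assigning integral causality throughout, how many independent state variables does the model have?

3  (C1, I1, I2 all integral)

#1 |Sf1  (Sf1: flow source, stroke at near end)
#0 |I1  (I1 outputs flow p/I1)
#2 |J1  (C1: C, integral causality)
#3 |I2  (0-jn J1 has e-setter on 2)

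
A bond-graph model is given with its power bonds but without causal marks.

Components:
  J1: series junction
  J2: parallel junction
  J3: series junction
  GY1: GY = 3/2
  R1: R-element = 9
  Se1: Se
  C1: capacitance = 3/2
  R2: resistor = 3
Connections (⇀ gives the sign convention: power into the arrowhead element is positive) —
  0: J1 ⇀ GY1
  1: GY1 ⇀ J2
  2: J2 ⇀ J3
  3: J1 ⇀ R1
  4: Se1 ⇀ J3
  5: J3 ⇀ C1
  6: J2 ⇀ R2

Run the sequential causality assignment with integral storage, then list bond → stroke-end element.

#4 →J3  (Se1 fixes effort; stroke away)
#5 →J3  (C1: C, integral causality)
#2 →J2  (J3: last free bond brings flow in)
#1 →GY1  (0-jn J2 has e-setter on 2)
#6 →R2  (J2: bond 2 brought effort, rest push out)
#0 →GY1  (GY1 both-in/both-out from 1)
#3 →J1  (J1 flow already set via bond 0)

b0 stroke→GY1
b1 stroke→GY1
b2 stroke→J2
b3 stroke→J1
b4 stroke→J3
b5 stroke→J3
b6 stroke→R2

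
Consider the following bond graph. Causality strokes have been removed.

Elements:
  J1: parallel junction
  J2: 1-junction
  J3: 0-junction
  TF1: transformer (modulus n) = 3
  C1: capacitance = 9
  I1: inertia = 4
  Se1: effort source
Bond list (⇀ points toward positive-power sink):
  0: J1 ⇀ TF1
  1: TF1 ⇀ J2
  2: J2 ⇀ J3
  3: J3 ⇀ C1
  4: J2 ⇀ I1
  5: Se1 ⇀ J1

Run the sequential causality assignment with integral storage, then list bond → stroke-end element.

#5 →J1  (source Se1 imposes e)
#0 →TF1  (J1 effort already set via bond 5)
#1 →J2  (TF1: transformer flips bond 0)
#3 →J3  (C1 integral (e out))
#2 →J2  (J3 effort already set via bond 3)
#4 →I1  (J2 needs exactly one f-in)

#0 |TF1
#1 |J2
#2 |J2
#3 |J3
#4 |I1
#5 |J1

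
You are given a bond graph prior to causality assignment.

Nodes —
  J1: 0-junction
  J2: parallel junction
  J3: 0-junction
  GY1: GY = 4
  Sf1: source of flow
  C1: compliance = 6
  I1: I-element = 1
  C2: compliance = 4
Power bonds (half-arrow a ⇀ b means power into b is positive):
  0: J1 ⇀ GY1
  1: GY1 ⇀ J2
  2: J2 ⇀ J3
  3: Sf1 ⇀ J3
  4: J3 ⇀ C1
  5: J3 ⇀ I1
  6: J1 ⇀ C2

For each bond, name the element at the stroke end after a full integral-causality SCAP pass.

bond 3 |Sf1  (source Sf1 imposes f)
bond 4 |J3  (C1 outputs effort q/C1)
bond 2 |J2  (J3: bond 4 brought effort, rest push out)
bond 5 |I1  (common-e at J3 fixed by 4)
bond 1 |GY1  (common-e at J2 fixed by 2)
bond 0 |GY1  (GY GY1: same side as bond 1)
bond 6 |J1  (only one effort-in slot at J1)

bond 0 →GY1
bond 1 →GY1
bond 2 →J2
bond 3 →Sf1
bond 4 →J3
bond 5 →I1
bond 6 →J1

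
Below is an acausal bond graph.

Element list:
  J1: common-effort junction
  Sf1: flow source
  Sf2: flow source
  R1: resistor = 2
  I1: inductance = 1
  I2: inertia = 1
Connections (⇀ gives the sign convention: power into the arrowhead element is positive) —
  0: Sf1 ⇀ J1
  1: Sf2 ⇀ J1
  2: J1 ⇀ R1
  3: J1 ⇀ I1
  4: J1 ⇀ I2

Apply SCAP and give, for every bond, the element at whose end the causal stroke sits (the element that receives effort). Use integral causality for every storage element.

b0 stroke at Sf1  (Sf1: flow source, stroke at near end)
b1 stroke at Sf2  (Sf2 fixes flow; stroke at Sf2)
b3 stroke at I1  (I1 outputs flow p/I1)
b4 stroke at I2  (I2 integral (f out))
b2 stroke at J1  (closing 0-jn rule on J1)

bond 0 stroke→Sf1
bond 1 stroke→Sf2
bond 2 stroke→J1
bond 3 stroke→I1
bond 4 stroke→I2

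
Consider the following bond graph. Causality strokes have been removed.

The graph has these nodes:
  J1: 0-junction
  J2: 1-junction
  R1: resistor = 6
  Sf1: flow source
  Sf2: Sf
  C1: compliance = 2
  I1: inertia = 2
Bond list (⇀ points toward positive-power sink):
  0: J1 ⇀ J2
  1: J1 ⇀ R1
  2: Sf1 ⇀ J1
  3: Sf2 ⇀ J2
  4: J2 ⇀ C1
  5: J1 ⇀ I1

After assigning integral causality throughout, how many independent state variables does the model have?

2  (C1, I1 all integral)

bond 2 stroke at Sf1  (Sf1: flow source, stroke at near end)
bond 3 stroke at Sf2  (Sf2: flow source, stroke at near end)
bond 0 stroke at J2  (J2: bond 3 brought flow, rest push out)
bond 4 stroke at J2  (J2: bond 3 brought flow, rest push out)
bond 5 stroke at I1  (I1: I, integral causality)
bond 1 stroke at J1  (only one effort-in slot at J1)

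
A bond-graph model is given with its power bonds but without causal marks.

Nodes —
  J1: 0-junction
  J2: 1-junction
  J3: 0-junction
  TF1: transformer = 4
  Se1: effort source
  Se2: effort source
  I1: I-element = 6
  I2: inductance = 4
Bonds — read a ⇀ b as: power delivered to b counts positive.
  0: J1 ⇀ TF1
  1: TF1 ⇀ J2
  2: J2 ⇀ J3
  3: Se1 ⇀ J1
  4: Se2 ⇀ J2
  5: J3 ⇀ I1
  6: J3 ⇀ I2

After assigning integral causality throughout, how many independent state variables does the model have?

#3 |J1  (Se1 fixes effort; stroke away)
#4 |J2  (Se2: effort source, stroke at far end)
#0 |TF1  (J1: bond 3 brought effort, rest push out)
#1 |J2  (TF1 one-in-one-out from 0)
#2 |J3  (closing 1-jn rule on J2)
#5 |I1  (J3 effort already set via bond 2)
#6 |I2  (J3: bond 2 brought effort, rest push out)

2  (I1, I2 all integral)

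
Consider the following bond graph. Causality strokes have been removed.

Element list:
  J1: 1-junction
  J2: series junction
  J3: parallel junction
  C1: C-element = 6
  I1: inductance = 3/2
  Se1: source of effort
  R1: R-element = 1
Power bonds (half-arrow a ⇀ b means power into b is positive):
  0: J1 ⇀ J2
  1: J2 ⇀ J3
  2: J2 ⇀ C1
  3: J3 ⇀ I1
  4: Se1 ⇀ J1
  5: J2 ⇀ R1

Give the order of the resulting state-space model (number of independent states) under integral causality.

2  (C1, I1 all integral)

β4 stroke at J1  (Se1: effort source, stroke at far end)
β0 stroke at J2  (only one flow-in slot at J1)
β2 stroke at J2  (C1 outputs effort q/C1)
β3 stroke at I1  (I1 integral (f out))
β1 stroke at J3  (only one effort-in slot at J3)
β5 stroke at J2  (common-f at J2 fixed by 1)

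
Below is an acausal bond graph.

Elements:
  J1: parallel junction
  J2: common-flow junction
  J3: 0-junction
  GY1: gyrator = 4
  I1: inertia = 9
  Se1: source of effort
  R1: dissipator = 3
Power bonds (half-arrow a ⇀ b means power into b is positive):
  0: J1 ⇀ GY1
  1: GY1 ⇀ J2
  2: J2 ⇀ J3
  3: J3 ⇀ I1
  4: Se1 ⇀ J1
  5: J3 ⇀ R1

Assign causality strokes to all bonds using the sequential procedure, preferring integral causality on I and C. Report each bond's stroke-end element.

b4 stroke at J1  (Se1 (Se) sets effort on bond)
b0 stroke at GY1  (common-e at J1 fixed by 4)
b1 stroke at GY1  (through GY1, causality inverts; strokes same side of GY1)
b2 stroke at J2  (J2 flow already set via bond 1)
b3 stroke at I1  (I1: I, integral causality)
b5 stroke at J3  (only one effort-in slot at J3)

β0 →GY1
β1 →GY1
β2 →J2
β3 →I1
β4 →J1
β5 →J3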